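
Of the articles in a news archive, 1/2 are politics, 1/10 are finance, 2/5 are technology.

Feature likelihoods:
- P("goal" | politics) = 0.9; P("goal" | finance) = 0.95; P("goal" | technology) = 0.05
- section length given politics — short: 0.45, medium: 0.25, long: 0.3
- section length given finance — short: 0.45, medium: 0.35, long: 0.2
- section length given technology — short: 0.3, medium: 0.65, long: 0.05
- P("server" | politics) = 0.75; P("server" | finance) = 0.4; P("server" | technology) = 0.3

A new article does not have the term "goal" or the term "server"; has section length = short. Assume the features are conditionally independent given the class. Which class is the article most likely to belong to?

politics: 0.5 × (1−0.9) × 0.45 × (1−0.75) = 0.005625
finance: 0.1 × (1−0.95) × 0.45 × (1−0.4) = 0.00135
technology: 0.4 × (1−0.05) × 0.3 × (1−0.3) = 0.0798
Highest score → technology.

technology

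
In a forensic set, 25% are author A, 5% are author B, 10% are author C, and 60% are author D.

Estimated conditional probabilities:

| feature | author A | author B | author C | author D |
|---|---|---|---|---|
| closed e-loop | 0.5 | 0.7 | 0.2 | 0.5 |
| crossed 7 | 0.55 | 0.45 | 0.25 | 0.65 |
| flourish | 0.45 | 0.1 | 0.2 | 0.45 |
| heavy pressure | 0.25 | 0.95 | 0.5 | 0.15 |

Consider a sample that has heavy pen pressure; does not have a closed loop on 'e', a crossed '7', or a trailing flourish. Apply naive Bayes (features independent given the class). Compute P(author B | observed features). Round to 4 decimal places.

author A: 0.25 × (1−0.5) × (1−0.55) × (1−0.45) × 0.25 = 0.007734375
author B: 0.05 × (1−0.7) × (1−0.45) × (1−0.1) × 0.95 = 0.00705375
author C: 0.1 × (1−0.2) × (1−0.25) × (1−0.2) × 0.5 = 0.024
author D: 0.6 × (1−0.5) × (1−0.65) × (1−0.45) × 0.15 = 0.0086625
P(author B | x) = 0.00705375 / 0.047450625 ≈ 0.1487

0.1487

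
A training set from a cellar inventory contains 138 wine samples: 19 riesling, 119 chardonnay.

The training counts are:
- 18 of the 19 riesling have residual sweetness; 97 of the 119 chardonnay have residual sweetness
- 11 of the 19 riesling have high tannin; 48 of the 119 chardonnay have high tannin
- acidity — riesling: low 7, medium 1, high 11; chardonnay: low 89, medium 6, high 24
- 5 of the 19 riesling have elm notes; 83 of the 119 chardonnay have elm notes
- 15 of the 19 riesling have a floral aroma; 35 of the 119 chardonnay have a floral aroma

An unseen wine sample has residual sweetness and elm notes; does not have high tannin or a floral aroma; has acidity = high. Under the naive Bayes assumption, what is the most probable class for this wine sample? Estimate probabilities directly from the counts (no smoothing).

riesling: (19/138) × (18/19) × (8/19) × (11/19) × (5/19) × (4/19) ≈ 0.00176154
chardonnay: (119/138) × (97/119) × (71/119) × (24/119) × (83/119) × (84/119) ≈ 0.041642
Highest score → chardonnay.

chardonnay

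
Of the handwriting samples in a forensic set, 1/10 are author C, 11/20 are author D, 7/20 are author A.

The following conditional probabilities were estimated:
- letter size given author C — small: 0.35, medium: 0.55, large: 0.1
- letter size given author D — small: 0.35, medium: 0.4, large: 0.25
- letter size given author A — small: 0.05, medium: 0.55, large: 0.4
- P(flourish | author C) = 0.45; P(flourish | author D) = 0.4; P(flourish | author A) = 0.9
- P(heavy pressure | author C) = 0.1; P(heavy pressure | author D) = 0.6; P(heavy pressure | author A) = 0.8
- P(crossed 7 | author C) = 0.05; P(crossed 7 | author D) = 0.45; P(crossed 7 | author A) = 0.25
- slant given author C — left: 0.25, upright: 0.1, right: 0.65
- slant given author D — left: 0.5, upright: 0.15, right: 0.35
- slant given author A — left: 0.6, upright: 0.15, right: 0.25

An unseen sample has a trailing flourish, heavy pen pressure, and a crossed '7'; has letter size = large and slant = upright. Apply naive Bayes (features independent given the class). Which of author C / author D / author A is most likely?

author C: 0.1 × 0.1 × 0.45 × 0.1 × 0.05 × 0.1 = 0.00000225
author D: 0.55 × 0.25 × 0.4 × 0.6 × 0.45 × 0.15 = 0.0022275
author A: 0.35 × 0.4 × 0.9 × 0.8 × 0.25 × 0.15 = 0.00378
Highest score → author A.

author A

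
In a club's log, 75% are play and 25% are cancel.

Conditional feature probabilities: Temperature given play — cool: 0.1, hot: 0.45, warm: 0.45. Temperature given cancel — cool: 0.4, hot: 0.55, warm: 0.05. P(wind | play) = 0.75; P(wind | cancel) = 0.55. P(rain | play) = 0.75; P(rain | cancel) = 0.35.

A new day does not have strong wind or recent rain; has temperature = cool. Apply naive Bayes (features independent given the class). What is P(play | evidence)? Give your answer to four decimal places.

play: 0.75 × 0.1 × (1−0.75) × (1−0.75) = 0.0046875
cancel: 0.25 × 0.4 × (1−0.55) × (1−0.35) = 0.02925
P(play | x) = 0.0046875 / 0.0339375 ≈ 0.1381

0.1381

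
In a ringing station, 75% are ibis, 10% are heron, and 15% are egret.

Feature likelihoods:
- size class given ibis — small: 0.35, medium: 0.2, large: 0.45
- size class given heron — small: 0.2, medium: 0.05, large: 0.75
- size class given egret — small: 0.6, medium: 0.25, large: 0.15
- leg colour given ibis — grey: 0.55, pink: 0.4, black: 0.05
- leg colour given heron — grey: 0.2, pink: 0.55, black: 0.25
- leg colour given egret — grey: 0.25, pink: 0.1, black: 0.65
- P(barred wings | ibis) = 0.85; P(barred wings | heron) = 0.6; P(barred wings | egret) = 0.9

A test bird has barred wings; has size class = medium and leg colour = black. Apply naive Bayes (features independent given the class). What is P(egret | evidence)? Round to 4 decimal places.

ibis: 0.75 × 0.2 × 0.05 × 0.85 = 0.006375
heron: 0.1 × 0.05 × 0.25 × 0.6 = 0.00075
egret: 0.15 × 0.25 × 0.65 × 0.9 = 0.0219375
P(egret | x) = 0.0219375 / 0.0290625 ≈ 0.7548

0.7548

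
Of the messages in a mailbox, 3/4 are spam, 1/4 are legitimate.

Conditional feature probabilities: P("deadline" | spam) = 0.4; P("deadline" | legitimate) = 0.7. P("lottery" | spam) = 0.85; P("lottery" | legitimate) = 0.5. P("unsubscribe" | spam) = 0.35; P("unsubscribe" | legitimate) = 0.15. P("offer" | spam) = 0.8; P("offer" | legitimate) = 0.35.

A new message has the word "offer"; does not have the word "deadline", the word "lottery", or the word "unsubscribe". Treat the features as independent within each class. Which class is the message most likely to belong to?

spam: 0.75 × (1−0.4) × (1−0.85) × (1−0.35) × 0.8 = 0.0351
legitimate: 0.25 × (1−0.7) × (1−0.5) × (1−0.15) × 0.35 = 0.01115625
Highest score → spam.

spam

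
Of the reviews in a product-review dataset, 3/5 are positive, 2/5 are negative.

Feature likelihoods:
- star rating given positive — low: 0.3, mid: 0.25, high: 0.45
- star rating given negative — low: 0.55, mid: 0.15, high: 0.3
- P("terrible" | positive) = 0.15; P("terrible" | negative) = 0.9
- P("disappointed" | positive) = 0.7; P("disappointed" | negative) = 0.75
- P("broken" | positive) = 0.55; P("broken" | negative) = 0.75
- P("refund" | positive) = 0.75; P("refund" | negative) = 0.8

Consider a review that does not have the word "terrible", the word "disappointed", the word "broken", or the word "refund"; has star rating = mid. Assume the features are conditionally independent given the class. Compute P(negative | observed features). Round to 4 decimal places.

0.0171

positive: 0.6 × 0.25 × (1−0.15) × (1−0.7) × (1−0.55) × (1−0.75) = 0.004303125
negative: 0.4 × 0.15 × (1−0.9) × (1−0.75) × (1−0.75) × (1−0.8) = 0.000075
P(negative | x) = 0.000075 / 0.004378125 ≈ 0.0171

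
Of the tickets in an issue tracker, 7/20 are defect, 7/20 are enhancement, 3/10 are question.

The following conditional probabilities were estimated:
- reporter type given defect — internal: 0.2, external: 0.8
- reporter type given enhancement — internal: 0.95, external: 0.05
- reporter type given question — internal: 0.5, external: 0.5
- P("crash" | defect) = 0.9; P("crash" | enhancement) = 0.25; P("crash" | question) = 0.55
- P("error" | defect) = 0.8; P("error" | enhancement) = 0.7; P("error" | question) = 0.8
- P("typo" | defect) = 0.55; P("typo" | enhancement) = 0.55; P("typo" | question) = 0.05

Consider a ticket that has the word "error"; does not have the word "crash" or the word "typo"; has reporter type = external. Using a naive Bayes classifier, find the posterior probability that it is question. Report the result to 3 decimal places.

0.783

defect: 0.35 × 0.8 × (1−0.9) × 0.8 × (1−0.55) = 0.01008
enhancement: 0.35 × 0.05 × (1−0.25) × 0.7 × (1−0.55) = 0.004134375
question: 0.3 × 0.5 × (1−0.55) × 0.8 × (1−0.05) = 0.0513
P(question | x) = 0.0513 / 0.065514375 ≈ 0.783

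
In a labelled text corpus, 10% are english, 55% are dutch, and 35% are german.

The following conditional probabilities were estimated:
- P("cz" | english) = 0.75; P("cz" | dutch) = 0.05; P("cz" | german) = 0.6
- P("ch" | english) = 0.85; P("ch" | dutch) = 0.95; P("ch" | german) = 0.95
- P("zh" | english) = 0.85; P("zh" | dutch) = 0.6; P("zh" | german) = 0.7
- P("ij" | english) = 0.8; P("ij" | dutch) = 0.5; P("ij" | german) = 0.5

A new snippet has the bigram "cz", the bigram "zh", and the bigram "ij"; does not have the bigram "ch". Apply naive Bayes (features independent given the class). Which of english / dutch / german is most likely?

english

english: 0.1 × 0.75 × (1−0.85) × 0.85 × 0.8 = 0.00765
dutch: 0.55 × 0.05 × (1−0.95) × 0.6 × 0.5 = 0.0004125
german: 0.35 × 0.6 × (1−0.95) × 0.7 × 0.5 = 0.003675
Highest score → english.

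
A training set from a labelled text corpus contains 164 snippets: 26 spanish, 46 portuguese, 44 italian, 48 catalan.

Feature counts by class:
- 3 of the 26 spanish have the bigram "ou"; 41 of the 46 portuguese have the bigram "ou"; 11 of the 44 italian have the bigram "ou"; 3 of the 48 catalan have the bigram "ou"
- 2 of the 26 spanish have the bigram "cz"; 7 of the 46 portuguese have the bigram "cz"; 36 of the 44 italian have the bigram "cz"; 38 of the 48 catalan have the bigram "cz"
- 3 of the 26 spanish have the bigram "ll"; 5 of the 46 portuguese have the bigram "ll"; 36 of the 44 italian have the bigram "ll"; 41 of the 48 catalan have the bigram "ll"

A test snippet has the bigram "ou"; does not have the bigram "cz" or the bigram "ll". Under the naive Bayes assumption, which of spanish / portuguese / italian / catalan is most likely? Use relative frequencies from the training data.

portuguese

spanish: (26/164) × (3/26) × (24/26) × (23/26) ≈ 0.0149372
portuguese: (46/164) × (41/46) × (39/46) × (41/46) ≈ 0.188918
italian: (44/164) × (11/44) × (8/44) × (8/44) ≈ 0.00221729
catalan: (48/164) × (3/48) × (10/48) × (7/48) ≈ 0.000555767
Highest score → portuguese.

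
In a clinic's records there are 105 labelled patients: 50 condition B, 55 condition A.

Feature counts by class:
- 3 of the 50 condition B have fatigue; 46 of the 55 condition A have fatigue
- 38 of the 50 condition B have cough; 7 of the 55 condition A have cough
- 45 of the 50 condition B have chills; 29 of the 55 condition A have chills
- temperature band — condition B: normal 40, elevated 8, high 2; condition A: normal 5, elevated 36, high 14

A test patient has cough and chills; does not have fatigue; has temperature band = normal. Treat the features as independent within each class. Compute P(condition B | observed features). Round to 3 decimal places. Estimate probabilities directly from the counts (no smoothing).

condition B: (50/105) × (47/50) × (38/50) × (45/50) × (40/50) ≈ 0.244937
condition A: (55/105) × (9/55) × (7/55) × (29/55) × (5/55) ≈ 0.000522915
P(condition B | x) = 0.244937 / 0.245459915 ≈ 0.998

0.998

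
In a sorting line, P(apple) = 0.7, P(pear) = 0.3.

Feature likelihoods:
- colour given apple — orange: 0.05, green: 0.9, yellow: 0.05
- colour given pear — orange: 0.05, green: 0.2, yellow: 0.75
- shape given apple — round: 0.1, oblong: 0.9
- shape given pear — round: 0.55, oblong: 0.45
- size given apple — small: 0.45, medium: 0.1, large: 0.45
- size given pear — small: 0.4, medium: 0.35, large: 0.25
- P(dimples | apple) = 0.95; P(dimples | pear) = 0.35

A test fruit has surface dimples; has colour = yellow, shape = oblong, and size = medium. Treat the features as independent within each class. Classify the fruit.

apple: 0.7 × 0.05 × 0.9 × 0.1 × 0.95 = 0.0029925
pear: 0.3 × 0.75 × 0.45 × 0.35 × 0.35 = 0.012403125
Highest score → pear.

pear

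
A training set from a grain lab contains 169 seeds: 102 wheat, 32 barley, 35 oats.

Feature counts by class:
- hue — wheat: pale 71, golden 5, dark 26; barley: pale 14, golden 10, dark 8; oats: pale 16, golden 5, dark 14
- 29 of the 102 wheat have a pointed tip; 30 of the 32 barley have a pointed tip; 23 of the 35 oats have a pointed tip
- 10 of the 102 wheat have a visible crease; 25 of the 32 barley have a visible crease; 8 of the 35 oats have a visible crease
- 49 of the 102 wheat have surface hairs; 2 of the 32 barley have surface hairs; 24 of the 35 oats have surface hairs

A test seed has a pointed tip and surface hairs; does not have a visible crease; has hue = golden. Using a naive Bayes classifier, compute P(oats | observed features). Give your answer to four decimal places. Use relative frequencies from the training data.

wheat: (102/169) × (5/102) × (29/102) × (92/102) × (49/102) ≈ 0.00364472
barley: (32/169) × (10/32) × (30/32) × (7/32) × (2/32) ≈ 0.000758425
oats: (35/169) × (5/35) × (23/35) × (27/35) × (24/35) ≈ 0.0102845
P(oats | x) = 0.0102845 / 0.014687645 ≈ 0.7002

0.7002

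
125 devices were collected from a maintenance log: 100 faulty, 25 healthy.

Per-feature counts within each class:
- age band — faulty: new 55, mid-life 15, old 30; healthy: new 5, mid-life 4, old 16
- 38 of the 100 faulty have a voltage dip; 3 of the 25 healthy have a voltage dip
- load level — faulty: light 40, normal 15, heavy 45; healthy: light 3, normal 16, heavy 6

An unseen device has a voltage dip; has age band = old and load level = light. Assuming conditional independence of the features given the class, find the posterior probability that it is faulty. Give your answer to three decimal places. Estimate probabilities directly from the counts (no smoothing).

0.952

faulty: (100/125) × (30/100) × (38/100) × (40/100) = 0.03648
healthy: (25/125) × (16/25) × (3/25) × (3/25) = 0.0018432
P(faulty | x) = 0.03648 / 0.0383232 ≈ 0.952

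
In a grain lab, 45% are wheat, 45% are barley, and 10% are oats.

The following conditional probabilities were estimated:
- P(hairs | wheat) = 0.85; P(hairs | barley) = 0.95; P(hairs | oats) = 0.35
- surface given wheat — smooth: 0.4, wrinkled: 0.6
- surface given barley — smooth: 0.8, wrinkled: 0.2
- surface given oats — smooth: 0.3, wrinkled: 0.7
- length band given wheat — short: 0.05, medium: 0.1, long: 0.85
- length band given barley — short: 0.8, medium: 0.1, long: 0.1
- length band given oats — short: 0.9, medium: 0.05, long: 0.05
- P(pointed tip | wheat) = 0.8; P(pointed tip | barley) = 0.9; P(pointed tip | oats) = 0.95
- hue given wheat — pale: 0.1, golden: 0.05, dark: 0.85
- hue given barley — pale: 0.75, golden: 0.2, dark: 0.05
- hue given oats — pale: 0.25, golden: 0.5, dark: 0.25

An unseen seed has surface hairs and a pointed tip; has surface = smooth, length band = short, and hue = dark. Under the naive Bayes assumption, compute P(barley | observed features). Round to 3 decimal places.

0.623

wheat: 0.45 × 0.85 × 0.4 × 0.05 × 0.8 × 0.85 = 0.005202
barley: 0.45 × 0.95 × 0.8 × 0.8 × 0.9 × 0.05 = 0.012312
oats: 0.1 × 0.35 × 0.3 × 0.9 × 0.95 × 0.25 = 0.002244375
P(barley | x) = 0.012312 / 0.019758375 ≈ 0.623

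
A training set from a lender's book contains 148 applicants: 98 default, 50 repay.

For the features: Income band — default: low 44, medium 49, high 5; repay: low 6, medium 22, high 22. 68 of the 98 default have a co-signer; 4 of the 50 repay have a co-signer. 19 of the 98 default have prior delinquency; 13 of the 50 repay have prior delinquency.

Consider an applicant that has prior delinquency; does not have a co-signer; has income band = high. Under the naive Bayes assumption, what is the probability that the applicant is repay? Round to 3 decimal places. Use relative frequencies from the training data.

default: (98/148) × (5/98) × (30/98) × (19/98) ≈ 0.00200508
repay: (50/148) × (22/50) × (46/50) × (13/50) ≈ 0.0355568
P(repay | x) = 0.0355568 / 0.03756188 ≈ 0.947

0.947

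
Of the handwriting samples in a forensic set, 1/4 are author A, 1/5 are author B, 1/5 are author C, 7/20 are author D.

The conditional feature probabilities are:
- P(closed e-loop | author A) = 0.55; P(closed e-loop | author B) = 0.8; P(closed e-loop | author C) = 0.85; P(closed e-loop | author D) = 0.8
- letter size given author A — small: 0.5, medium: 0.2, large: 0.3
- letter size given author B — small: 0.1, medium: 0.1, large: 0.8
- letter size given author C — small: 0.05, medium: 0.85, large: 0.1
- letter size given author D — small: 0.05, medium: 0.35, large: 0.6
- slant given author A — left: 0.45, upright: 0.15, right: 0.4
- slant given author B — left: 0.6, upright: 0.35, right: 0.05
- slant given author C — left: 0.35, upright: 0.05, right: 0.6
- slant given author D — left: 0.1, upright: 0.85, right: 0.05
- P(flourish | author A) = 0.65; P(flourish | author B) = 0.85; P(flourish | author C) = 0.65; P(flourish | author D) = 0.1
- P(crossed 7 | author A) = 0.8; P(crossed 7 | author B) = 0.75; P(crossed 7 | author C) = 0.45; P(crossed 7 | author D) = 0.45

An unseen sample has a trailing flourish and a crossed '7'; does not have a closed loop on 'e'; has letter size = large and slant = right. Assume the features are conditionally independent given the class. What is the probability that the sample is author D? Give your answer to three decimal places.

0.011

author A: 0.25 × (1−0.55) × 0.3 × 0.4 × 0.65 × 0.8 = 0.00702
author B: 0.2 × (1−0.8) × 0.8 × 0.05 × 0.85 × 0.75 = 0.00102
author C: 0.2 × (1−0.85) × 0.1 × 0.6 × 0.65 × 0.45 = 0.0005265
author D: 0.35 × (1−0.8) × 0.6 × 0.05 × 0.1 × 0.45 = 0.0000945
P(author D | x) = 0.0000945 / 0.008661 ≈ 0.011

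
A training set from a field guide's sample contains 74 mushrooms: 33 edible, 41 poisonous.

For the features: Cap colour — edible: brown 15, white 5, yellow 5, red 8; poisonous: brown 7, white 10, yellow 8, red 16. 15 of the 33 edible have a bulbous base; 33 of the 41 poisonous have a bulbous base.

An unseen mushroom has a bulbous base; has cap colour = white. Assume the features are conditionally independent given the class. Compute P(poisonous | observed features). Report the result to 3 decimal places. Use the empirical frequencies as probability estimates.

0.780

edible: (33/74) × (5/33) × (15/33) ≈ 0.0307125
poisonous: (41/74) × (10/41) × (33/41) ≈ 0.108767
P(poisonous | x) = 0.108767 / 0.1394795 ≈ 0.780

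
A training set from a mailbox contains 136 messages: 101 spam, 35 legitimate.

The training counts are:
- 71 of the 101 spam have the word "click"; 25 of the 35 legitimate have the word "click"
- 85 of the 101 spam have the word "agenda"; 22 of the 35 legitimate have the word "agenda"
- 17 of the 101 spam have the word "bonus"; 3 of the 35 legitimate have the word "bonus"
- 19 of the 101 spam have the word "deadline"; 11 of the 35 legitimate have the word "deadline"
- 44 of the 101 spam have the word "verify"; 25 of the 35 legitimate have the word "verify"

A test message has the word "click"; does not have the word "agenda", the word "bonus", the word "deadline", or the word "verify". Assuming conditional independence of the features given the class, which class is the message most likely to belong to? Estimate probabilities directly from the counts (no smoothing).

spam: (101/136) × (71/101) × (16/101) × (84/101) × (82/101) × (57/101) ≈ 0.0315153
legitimate: (35/136) × (25/35) × (13/35) × (32/35) × (24/35) × (10/35) ≈ 0.0122302
Highest score → spam.

spam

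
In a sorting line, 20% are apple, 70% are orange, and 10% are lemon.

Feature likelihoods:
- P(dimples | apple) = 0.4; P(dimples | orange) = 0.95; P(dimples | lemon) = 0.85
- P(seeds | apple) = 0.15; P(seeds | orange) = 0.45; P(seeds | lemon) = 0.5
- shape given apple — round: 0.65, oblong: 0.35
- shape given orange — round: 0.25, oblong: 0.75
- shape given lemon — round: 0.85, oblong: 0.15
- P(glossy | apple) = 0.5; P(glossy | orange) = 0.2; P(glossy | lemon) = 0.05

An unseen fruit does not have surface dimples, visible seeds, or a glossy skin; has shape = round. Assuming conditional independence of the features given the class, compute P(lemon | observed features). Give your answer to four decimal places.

0.1407

apple: 0.2 × (1−0.4) × (1−0.15) × 0.65 × (1−0.5) = 0.03315
orange: 0.7 × (1−0.95) × (1−0.45) × 0.25 × (1−0.2) = 0.00385
lemon: 0.1 × (1−0.85) × (1−0.5) × 0.85 × (1−0.05) = 0.00605625
P(lemon | x) = 0.00605625 / 0.04305625 ≈ 0.1407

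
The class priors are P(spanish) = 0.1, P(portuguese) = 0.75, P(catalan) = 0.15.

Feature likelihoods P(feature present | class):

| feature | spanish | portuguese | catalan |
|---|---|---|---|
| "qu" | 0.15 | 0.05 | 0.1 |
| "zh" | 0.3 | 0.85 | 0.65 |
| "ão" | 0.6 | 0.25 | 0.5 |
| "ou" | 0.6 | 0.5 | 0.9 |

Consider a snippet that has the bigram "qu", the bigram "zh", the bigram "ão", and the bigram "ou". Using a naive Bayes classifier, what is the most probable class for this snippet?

catalan

spanish: 0.1 × 0.15 × 0.3 × 0.6 × 0.6 = 0.00162
portuguese: 0.75 × 0.05 × 0.85 × 0.25 × 0.5 = 0.003984375
catalan: 0.15 × 0.1 × 0.65 × 0.5 × 0.9 = 0.0043875
Highest score → catalan.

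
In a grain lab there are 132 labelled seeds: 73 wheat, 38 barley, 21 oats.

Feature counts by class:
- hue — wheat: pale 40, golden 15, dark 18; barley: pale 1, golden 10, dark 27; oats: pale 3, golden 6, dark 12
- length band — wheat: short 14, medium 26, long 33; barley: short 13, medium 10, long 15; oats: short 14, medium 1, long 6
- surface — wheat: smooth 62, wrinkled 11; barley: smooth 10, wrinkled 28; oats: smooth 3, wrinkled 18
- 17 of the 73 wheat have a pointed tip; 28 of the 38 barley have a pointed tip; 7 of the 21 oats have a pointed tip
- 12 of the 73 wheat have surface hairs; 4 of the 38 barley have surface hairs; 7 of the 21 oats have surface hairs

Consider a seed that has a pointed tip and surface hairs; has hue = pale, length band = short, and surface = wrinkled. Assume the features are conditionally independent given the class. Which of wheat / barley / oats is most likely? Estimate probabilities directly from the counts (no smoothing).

oats

wheat: (73/132) × (40/73) × (14/73) × (11/73) × (17/73) × (12/73) ≈ 0.000335232
barley: (38/132) × (1/38) × (13/38) × (28/38) × (28/38) × (4/38) ≈ 0.000148119
oats: (21/132) × (3/21) × (14/21) × (18/21) × (7/21) × (7/21) ≈ 0.001443
Highest score → oats.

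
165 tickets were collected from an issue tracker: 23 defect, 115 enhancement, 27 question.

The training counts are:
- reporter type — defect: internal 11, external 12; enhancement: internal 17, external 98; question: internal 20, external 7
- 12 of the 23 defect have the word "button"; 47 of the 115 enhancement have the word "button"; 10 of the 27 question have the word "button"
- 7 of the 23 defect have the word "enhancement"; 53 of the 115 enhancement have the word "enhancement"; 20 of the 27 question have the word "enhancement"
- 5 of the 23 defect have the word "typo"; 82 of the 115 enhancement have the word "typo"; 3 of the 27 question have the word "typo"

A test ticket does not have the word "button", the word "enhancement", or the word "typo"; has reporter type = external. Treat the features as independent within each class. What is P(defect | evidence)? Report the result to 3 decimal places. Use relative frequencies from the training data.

0.238

defect: (23/165) × (12/23) × (11/23) × (16/23) × (18/23) ≈ 0.0189365
enhancement: (115/165) × (98/115) × (68/115) × (62/115) × (33/115) ≈ 0.0543329
question: (27/165) × (7/27) × (17/27) × (7/27) × (24/27) ≈ 0.00615575
P(defect | x) = 0.0189365 / 0.07942515 ≈ 0.238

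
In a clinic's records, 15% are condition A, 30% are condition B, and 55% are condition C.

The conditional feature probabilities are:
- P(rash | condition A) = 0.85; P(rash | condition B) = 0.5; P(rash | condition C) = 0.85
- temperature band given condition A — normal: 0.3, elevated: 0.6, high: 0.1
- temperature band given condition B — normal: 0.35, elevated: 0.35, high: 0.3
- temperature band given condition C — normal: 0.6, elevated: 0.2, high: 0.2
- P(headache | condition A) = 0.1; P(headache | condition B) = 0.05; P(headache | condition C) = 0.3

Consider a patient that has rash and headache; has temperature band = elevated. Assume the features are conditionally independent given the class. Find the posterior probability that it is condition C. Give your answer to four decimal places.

0.7319

condition A: 0.15 × 0.85 × 0.6 × 0.1 = 0.00765
condition B: 0.3 × 0.5 × 0.35 × 0.05 = 0.002625
condition C: 0.55 × 0.85 × 0.2 × 0.3 = 0.02805
P(condition C | x) = 0.02805 / 0.038325 ≈ 0.7319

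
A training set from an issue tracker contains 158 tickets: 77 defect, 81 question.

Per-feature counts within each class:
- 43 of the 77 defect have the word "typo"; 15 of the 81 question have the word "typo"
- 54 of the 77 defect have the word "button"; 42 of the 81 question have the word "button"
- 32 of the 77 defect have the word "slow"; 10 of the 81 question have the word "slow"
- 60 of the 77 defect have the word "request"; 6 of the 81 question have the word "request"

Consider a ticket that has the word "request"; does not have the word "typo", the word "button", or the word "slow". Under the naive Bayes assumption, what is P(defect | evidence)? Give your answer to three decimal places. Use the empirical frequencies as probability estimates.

defect: (77/158) × (34/77) × (23/77) × (45/77) × (60/77) ≈ 0.0292712
question: (81/158) × (66/81) × (39/81) × (71/81) × (6/81) ≈ 0.0130589
P(defect | x) = 0.0292712 / 0.0423301 ≈ 0.691

0.691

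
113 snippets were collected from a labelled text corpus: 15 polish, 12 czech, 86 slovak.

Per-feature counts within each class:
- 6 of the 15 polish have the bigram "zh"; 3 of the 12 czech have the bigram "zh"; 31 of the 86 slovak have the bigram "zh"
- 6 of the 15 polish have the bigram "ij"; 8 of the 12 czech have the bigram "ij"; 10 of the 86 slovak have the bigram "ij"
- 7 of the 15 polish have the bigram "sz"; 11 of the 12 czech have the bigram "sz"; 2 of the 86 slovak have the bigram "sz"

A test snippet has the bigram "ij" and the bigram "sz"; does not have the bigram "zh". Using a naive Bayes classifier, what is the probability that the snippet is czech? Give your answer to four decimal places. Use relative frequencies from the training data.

0.7505

polish: (15/113) × (9/15) × (6/15) × (7/15) ≈ 0.0148673
czech: (12/113) × (9/12) × (8/12) × (11/12) ≈ 0.0486726
slovak: (86/113) × (55/86) × (10/86) × (2/86) ≈ 0.00131619
P(czech | x) = 0.0486726 / 0.06485609 ≈ 0.7505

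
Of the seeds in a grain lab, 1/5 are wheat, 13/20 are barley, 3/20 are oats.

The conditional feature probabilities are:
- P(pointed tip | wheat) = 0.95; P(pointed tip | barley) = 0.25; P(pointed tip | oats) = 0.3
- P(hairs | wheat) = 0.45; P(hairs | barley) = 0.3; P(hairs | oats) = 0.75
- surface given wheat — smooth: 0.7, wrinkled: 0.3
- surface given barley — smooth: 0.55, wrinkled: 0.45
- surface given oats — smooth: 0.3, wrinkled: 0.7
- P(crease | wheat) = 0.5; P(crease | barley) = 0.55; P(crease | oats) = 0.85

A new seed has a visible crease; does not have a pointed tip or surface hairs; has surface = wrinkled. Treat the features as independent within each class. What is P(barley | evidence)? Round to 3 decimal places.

wheat: 0.2 × (1−0.95) × (1−0.45) × 0.3 × 0.5 = 0.000825
barley: 0.65 × (1−0.25) × (1−0.3) × 0.45 × 0.55 = 0.084459375
oats: 0.15 × (1−0.3) × (1−0.75) × 0.7 × 0.85 = 0.01561875
P(barley | x) = 0.084459375 / 0.100903125 ≈ 0.837

0.837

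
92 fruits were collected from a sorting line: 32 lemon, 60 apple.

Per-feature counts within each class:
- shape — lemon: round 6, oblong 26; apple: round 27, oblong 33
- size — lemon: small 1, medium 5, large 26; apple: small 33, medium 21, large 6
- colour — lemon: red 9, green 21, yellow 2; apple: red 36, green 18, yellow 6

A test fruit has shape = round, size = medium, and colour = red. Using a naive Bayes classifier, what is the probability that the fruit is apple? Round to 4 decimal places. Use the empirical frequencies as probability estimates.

lemon: (32/92) × (6/32) × (5/32) × (9/32) ≈ 0.002866
apple: (60/92) × (27/60) × (21/60) × (36/60) ≈ 0.0616304
P(apple | x) = 0.0616304 / 0.0644964 ≈ 0.9556

0.9556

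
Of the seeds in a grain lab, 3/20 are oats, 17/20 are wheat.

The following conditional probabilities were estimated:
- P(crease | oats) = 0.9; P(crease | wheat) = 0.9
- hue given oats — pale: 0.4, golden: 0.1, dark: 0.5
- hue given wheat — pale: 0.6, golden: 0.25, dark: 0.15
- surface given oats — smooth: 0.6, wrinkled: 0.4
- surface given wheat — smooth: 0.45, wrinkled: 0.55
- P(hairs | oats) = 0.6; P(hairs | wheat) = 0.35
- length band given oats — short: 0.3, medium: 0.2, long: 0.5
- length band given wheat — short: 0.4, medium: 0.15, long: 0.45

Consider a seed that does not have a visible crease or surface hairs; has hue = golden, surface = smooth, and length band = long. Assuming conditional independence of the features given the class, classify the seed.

oats: 0.15 × (1−0.9) × 0.1 × 0.6 × (1−0.6) × 0.5 = 0.00018
wheat: 0.85 × (1−0.9) × 0.25 × 0.45 × (1−0.35) × 0.45 = 0.00279703125
Highest score → wheat.

wheat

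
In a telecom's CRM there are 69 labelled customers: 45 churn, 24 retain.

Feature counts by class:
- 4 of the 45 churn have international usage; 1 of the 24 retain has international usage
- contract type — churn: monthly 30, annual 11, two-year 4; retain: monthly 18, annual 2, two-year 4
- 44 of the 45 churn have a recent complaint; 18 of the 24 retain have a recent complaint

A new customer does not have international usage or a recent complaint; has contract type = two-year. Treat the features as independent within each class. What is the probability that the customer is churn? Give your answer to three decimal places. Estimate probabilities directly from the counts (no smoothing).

0.078

churn: (45/69) × (41/45) × (4/45) × (1/45) ≈ 0.00117373
retain: (24/69) × (23/24) × (4/24) × (6/24) ≈ 0.0138889
P(churn | x) = 0.00117373 / 0.01506263 ≈ 0.078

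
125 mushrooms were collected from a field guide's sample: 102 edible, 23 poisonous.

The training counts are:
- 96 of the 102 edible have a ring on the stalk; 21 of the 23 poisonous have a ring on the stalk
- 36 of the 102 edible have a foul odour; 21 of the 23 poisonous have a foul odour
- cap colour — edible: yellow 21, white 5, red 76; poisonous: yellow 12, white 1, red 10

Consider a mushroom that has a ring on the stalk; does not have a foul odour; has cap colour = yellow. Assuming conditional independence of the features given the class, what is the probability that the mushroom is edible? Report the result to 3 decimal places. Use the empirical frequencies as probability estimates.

0.931

edible: (102/125) × (96/102) × (66/102) × (21/102) ≈ 0.102311
poisonous: (23/125) × (21/23) × (2/23) × (12/23) ≈ 0.00762193
P(edible | x) = 0.102311 / 0.10993293 ≈ 0.931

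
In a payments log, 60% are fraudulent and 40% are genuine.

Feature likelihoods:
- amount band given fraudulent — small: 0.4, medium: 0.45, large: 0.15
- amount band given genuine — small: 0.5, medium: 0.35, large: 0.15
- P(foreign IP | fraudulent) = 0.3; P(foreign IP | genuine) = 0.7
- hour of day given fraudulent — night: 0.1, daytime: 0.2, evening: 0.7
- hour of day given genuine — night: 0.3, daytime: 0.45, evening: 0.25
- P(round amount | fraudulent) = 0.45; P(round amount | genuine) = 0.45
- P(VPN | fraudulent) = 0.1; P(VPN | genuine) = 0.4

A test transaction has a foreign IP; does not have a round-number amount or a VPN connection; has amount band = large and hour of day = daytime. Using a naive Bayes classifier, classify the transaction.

genuine

fraudulent: 0.6 × 0.15 × 0.3 × 0.2 × (1−0.45) × (1−0.1) = 0.002673
genuine: 0.4 × 0.15 × 0.7 × 0.45 × (1−0.45) × (1−0.4) = 0.006237
Highest score → genuine.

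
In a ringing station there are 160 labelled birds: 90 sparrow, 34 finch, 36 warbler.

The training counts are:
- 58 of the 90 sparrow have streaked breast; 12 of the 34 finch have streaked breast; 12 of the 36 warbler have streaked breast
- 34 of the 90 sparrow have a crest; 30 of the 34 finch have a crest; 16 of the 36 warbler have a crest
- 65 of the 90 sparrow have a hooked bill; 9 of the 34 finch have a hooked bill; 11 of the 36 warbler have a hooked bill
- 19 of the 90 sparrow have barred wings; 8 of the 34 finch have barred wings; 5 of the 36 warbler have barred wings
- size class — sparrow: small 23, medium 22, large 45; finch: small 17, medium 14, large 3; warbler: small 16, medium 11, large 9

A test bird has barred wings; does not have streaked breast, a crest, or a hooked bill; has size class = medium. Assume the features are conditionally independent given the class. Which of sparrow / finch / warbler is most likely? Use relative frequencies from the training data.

sparrow: (90/160) × (32/90) × (56/90) × (25/90) × (19/90) × (22/90) ≈ 0.00178387
finch: (34/160) × (22/34) × (4/34) × (25/34) × (8/34) × (14/34) ≈ 0.0011524
warbler: (36/160) × (24/36) × (20/36) × (25/36) × (5/36) × (11/36) ≈ 0.00245592
Highest score → warbler.

warbler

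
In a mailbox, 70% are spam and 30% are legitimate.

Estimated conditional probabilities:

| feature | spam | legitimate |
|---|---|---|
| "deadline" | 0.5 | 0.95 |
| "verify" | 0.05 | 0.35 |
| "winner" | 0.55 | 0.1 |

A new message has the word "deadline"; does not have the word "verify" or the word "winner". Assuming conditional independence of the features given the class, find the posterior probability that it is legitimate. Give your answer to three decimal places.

0.527

spam: 0.7 × 0.5 × (1−0.05) × (1−0.55) = 0.149625
legitimate: 0.3 × 0.95 × (1−0.35) × (1−0.1) = 0.166725
P(legitimate | x) = 0.166725 / 0.31635 ≈ 0.527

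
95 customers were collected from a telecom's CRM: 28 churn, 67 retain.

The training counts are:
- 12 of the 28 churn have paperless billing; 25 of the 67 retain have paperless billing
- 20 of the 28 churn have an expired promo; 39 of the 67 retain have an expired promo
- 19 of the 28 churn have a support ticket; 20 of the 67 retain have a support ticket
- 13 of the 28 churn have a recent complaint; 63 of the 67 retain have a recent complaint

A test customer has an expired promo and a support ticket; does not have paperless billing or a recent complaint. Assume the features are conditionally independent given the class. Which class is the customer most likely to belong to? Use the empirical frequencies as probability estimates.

churn

churn: (28/95) × (16/28) × (20/28) × (19/28) × (15/28) ≈ 0.0437318
retain: (67/95) × (42/67) × (39/67) × (20/67) × (4/67) ≈ 0.00458623
Highest score → churn.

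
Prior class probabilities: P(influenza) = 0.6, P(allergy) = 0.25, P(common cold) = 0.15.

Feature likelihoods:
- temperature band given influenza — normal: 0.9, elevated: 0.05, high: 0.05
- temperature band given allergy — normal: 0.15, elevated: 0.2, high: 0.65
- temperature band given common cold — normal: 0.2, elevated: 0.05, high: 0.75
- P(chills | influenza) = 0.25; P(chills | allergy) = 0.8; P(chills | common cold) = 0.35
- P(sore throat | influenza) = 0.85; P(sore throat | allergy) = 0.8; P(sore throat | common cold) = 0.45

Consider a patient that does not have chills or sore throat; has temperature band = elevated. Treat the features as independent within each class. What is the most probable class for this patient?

influenza: 0.6 × 0.05 × (1−0.25) × (1−0.85) = 0.003375
allergy: 0.25 × 0.2 × (1−0.8) × (1−0.8) = 0.002
common cold: 0.15 × 0.05 × (1−0.35) × (1−0.45) = 0.00268125
Highest score → influenza.

influenza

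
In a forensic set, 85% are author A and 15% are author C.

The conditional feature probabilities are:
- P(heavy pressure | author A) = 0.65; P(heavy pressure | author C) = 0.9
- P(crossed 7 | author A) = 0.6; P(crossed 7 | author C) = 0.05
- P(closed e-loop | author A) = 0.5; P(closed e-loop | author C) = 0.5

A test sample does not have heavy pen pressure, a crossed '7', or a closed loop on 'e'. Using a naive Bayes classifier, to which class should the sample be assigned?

author A

author A: 0.85 × (1−0.65) × (1−0.6) × (1−0.5) = 0.0595
author C: 0.15 × (1−0.9) × (1−0.05) × (1−0.5) = 0.007125
Highest score → author A.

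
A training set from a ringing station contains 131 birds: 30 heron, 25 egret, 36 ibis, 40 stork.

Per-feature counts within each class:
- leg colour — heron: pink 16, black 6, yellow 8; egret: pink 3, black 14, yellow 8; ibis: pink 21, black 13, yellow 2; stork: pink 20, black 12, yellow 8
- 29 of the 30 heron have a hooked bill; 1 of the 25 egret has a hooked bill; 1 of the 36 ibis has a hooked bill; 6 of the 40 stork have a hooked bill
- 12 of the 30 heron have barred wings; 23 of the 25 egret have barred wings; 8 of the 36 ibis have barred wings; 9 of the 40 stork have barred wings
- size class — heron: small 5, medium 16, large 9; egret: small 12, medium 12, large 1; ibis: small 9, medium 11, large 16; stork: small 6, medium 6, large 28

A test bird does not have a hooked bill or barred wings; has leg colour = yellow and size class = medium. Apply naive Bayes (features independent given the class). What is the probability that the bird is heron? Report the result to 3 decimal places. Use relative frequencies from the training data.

0.052

heron: (30/131) × (8/30) × (1/30) × (18/30) × (16/30) ≈ 0.000651399
egret: (25/131) × (8/25) × (24/25) × (2/25) × (12/25) ≈ 0.00225124
ibis: (36/131) × (2/36) × (35/36) × (28/36) × (11/36) ≈ 0.00352752
stork: (40/131) × (8/40) × (34/40) × (31/40) × (6/40) ≈ 0.00603435
P(heron | x) = 0.000651399 / 0.012464509 ≈ 0.052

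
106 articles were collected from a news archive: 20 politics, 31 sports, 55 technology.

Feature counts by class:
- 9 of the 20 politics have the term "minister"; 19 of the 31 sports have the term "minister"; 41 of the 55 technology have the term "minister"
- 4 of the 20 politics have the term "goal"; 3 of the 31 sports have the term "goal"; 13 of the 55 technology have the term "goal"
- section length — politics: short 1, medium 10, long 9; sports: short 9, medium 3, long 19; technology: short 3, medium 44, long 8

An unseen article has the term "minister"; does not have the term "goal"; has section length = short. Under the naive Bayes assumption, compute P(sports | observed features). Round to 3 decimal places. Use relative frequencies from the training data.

0.707

politics: (20/106) × (9/20) × (16/20) × (1/20) ≈ 0.00339623
sports: (31/106) × (19/31) × (28/31) × (9/31) ≈ 0.0470029
technology: (55/106) × (41/55) × (42/55) × (3/55) ≈ 0.016111
P(sports | x) = 0.0470029 / 0.06651013 ≈ 0.707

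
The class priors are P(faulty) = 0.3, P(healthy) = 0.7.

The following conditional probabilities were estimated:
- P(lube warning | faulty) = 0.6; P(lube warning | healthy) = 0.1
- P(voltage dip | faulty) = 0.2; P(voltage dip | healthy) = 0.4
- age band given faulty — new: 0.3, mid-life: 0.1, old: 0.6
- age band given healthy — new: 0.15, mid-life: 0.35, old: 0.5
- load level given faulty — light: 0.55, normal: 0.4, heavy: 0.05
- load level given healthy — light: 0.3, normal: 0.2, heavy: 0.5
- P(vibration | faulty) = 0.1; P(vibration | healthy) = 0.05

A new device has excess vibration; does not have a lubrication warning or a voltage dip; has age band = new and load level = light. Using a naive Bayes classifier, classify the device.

faulty: 0.3 × (1−0.6) × (1−0.2) × 0.3 × 0.55 × 0.1 = 0.001584
healthy: 0.7 × (1−0.1) × (1−0.4) × 0.15 × 0.3 × 0.05 = 0.0008505
Highest score → faulty.

faulty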